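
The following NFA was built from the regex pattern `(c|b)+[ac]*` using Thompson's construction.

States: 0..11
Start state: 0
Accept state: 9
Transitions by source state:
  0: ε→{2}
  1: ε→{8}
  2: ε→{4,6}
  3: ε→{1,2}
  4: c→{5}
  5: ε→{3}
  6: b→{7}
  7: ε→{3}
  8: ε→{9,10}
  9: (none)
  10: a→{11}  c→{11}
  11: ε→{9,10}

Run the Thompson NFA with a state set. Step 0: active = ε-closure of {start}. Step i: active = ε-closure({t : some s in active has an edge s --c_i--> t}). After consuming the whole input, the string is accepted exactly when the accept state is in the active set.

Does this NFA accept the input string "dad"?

Answer: REJECT

Trace:
start: ε-closure({0}) = {0,2,4,6}
'd' @ 1: {}  — no active states
rest 'ad' ignored (set empty)
after full input: {}  (accept=9 not in)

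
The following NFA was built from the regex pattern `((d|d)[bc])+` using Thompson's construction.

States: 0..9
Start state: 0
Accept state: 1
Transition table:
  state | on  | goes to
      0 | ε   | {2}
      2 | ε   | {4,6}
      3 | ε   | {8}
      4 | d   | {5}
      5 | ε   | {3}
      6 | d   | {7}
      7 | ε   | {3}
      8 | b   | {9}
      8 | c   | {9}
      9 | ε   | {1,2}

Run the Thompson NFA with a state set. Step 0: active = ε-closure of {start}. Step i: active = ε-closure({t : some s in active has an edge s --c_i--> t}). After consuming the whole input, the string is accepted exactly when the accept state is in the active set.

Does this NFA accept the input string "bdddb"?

S₀ = ε-closure({0}) = {0,2,4,6}
'b' @ 1: {}  — dead — no transitions
rest 'dddb' ignored (set empty)
end set {} — state 1 not in

Answer: REJECT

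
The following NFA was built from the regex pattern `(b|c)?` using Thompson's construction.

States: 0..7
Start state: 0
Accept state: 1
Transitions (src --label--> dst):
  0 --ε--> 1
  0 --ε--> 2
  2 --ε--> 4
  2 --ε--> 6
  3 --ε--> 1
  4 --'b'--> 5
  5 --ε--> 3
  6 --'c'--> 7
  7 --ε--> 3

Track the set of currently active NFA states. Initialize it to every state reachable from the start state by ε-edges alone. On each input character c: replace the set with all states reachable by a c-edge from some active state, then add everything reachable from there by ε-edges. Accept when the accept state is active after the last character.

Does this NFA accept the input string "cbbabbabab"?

initial (ε-close {0}): {0,1,2,4,6}
'c' @ 1: {1,3,7}  [accepting]
'b' @ 2: {}  — state set empty
rest 'babbabab' ignored (set empty)
final: {}; accept 1 not in set

Answer: REJECT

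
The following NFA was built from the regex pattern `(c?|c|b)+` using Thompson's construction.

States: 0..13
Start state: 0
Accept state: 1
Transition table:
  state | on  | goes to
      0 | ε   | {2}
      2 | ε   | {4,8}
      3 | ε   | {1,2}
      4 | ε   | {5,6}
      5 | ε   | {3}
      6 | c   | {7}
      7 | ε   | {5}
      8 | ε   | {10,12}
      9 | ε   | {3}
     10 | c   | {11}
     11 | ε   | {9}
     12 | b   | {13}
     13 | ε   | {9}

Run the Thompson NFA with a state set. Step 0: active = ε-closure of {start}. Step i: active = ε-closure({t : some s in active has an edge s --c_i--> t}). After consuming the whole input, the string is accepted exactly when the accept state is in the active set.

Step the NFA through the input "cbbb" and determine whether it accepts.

start: ε-closure({0}) = {0,1,2,3,4,5,6,8,10,12}
'c' @ 1: {1,2,3,4,5,6,7,8,9,10,11,12}  (accept∈set)
'b' @ 2: {1,2,3,4,5,6,8,9,10,12,13}  (accept∈set)
'b' @ 3: {1,2,3,4,5,6,8,9,10,12,13}  (accept∈set)
'b' @ 4: {1,2,3,4,5,6,8,9,10,12,13}  (accept∈set)
after full input: {1,2,3,4,5,6,8,9,10,12,13}  (accept=1 in)

Answer: ACCEPT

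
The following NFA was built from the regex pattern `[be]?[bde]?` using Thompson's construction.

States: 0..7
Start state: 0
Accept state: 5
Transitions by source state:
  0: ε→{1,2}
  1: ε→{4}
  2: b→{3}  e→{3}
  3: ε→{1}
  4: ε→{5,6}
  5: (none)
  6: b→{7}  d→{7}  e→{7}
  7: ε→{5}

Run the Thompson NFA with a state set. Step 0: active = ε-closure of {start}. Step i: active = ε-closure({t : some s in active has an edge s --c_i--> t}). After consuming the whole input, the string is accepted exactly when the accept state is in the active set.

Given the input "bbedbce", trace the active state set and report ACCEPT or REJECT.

Answer: REJECT

Derivation:
S₀ = ε-closure({0}) = {0,1,2,4,5,6}
'b' @ 1: {1,3,4,5,6,7}  (accept∈set)
'b' @ 2: {5,7}  (accept∈set)
'e' @ 3: {}  — no active states
rest 'dbce' ignored (set empty)
end set {} — state 5 not in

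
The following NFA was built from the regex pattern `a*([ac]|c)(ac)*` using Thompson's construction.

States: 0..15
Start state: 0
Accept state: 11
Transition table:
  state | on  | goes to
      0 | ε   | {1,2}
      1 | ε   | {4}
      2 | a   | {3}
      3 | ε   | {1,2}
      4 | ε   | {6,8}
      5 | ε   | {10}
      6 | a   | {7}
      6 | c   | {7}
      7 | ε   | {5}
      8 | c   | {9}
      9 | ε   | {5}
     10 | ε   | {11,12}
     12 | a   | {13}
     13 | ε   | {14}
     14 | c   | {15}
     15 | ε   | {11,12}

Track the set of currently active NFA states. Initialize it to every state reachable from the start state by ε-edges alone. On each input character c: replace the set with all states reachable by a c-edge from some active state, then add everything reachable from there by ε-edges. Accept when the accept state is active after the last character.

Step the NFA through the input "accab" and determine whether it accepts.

Answer: REJECT

Steps:
start: ε-closure({0}) = {0,1,2,4,6,8}
'a' @ 1: {1,2,3,4,5,6,7,8,10,11,12}  (accept∈set)
'c' @ 2: {5,7,9,10,11,12}  (accept∈set)
'c' @ 3: {}  — state set empty
rest 'ab' ignored (set empty)
final: {}; accept 11 not in set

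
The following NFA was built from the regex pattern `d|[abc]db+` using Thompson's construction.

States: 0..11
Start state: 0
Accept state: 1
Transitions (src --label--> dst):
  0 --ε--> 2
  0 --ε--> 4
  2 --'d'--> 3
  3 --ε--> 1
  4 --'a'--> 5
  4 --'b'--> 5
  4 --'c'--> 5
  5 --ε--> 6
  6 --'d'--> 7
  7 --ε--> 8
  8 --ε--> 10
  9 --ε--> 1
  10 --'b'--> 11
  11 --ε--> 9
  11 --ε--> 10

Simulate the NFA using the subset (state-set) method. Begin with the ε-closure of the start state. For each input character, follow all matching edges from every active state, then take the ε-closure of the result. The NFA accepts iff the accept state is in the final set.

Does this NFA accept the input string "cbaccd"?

Answer: REJECT

Derivation:
initial (ε-close {0}): {0,2,4}
'c' @ 1: {5,6}
'b' @ 2: {}  — state set empty
rest 'accd' ignored (set empty)
final: {}; accept 1 not in set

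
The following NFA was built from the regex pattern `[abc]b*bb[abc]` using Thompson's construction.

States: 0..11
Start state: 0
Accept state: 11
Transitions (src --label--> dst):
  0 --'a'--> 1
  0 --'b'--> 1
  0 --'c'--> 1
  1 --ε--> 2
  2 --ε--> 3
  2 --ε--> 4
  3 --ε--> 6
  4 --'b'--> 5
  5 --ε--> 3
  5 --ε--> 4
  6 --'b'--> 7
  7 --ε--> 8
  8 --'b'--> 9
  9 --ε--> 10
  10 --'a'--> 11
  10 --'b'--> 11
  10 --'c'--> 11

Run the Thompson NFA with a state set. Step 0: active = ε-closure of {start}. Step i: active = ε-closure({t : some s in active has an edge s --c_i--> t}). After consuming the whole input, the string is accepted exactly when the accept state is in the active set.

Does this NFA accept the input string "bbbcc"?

Answer: REJECT

Derivation:
S₀ = ε-closure({0}) = {0}
'b' @ 1: {1,2,3,4,6}
'b' @ 2: {3,4,5,6,7,8}
'b' @ 3: {3,4,5,6,7,8,9,10}
'c' @ 4: {11}  [accepting]
'c' @ 5: {}  — no active states
after full input: {}  (accept=11 not in)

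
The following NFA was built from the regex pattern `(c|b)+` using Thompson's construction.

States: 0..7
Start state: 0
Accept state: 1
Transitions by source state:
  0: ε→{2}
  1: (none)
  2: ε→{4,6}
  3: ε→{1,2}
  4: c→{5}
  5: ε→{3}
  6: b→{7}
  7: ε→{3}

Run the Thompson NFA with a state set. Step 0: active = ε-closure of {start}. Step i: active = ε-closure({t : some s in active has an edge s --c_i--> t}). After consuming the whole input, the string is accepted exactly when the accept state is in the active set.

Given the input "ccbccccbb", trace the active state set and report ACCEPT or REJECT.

Answer: ACCEPT

Derivation:
initial (ε-close {0}): {0,2,4,6}
'c' @ 1: {1,2,3,4,5,6}  ✓accept
'c' @ 2: {1,2,3,4,5,6}  ✓accept
'b' @ 3: {1,2,3,4,6,7}  ✓accept
'c' @ 4: {1,2,3,4,5,6}  ✓accept
'c' @ 5: {1,2,3,4,5,6}  ✓accept
'c' @ 6: {1,2,3,4,5,6}  ✓accept
'c' @ 7: {1,2,3,4,5,6}  ✓accept
'b' @ 8: {1,2,3,4,6,7}  ✓accept
'b' @ 9: {1,2,3,4,6,7}  ✓accept
final: {1,2,3,4,6,7}; accept 1 in set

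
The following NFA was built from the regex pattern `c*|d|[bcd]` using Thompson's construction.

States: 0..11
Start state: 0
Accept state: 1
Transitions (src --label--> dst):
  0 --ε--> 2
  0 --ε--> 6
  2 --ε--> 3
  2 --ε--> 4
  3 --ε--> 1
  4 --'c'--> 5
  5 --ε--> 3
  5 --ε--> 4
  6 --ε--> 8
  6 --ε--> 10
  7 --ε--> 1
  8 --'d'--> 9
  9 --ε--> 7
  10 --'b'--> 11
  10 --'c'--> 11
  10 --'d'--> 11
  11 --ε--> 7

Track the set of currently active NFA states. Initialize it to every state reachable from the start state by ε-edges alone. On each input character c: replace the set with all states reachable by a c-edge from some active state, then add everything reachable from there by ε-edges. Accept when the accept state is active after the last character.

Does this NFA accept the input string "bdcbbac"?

S₀ = ε-closure({0}) = {0,1,2,3,4,6,8,10}
'b' @ 1: {1,7,11}  ✓accept
'd' @ 2: {}  — state set empty
rest 'cbbac' ignored (set empty)
final: {}; accept 1 not in set

Answer: REJECT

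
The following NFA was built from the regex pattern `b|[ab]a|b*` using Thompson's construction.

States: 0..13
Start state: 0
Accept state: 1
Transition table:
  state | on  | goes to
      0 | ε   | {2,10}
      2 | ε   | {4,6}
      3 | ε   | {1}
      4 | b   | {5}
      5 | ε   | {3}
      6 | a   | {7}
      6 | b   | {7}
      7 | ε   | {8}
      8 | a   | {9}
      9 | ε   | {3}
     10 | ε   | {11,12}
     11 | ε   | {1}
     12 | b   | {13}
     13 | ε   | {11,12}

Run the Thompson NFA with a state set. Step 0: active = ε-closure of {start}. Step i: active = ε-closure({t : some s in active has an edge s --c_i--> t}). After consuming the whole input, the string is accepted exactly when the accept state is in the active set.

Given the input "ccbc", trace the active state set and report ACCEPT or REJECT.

Answer: REJECT

Trace:
initial (ε-close {0}): {0,1,2,4,6,10,11,12}
'c' @ 1: {}  — no active states
rest 'cbc' ignored (set empty)
after full input: {}  (accept=1 not in)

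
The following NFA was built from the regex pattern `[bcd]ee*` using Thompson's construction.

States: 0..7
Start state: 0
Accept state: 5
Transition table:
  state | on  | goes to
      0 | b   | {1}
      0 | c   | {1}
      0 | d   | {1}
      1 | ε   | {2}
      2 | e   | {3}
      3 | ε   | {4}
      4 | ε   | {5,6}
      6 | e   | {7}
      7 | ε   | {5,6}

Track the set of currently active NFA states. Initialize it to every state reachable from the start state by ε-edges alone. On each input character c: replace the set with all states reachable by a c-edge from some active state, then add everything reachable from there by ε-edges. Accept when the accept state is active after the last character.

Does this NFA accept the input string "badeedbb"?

Answer: REJECT

Steps:
start: ε-closure({0}) = {0}
'b' @ 1: {1,2}
'a' @ 2: {}  — dead — no transitions
rest 'deedbb' ignored (set empty)
final: {}; accept 5 not in set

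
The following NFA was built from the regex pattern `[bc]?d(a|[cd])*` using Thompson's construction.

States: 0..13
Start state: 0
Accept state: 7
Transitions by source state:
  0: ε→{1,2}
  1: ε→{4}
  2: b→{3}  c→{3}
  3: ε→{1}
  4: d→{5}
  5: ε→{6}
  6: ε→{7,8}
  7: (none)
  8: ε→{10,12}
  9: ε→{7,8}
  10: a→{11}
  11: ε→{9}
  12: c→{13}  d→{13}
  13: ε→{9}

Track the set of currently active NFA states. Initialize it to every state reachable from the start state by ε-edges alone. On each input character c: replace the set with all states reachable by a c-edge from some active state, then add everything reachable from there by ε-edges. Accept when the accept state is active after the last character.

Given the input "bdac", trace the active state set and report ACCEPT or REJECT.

Answer: ACCEPT

Trace:
S₀ = ε-closure({0}) = {0,1,2,4}
'b' @ 1: {1,3,4}
'd' @ 2: {5,6,7,8,10,12}  (accept∈set)
'a' @ 3: {7,8,9,10,11,12}  (accept∈set)
'c' @ 4: {7,8,9,10,12,13}  (accept∈set)
after full input: {7,8,9,10,12,13}  (accept=7 in)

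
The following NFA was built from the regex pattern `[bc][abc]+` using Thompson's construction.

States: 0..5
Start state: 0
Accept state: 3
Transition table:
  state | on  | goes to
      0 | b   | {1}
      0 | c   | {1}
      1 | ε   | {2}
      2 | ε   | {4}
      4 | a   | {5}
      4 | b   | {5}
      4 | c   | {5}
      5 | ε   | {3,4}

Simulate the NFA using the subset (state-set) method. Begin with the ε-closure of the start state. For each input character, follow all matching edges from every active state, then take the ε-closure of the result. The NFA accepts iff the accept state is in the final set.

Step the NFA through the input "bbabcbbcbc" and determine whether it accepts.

Answer: ACCEPT

Steps:
S₀ = ε-closure({0}) = {0}
'b' @ 1: {1,2,4}
'b' @ 2: {3,4,5}  ✓accept
'a' @ 3: {3,4,5}  ✓accept
'b' @ 4: {3,4,5}  ✓accept
'c' @ 5: {3,4,5}  ✓accept
'b' @ 6: {3,4,5}  ✓accept
'b' @ 7: {3,4,5}  ✓accept
'c' @ 8: {3,4,5}  ✓accept
'b' @ 9: {3,4,5}  ✓accept
'c' @ 10: {3,4,5}  ✓accept
final: {3,4,5}; accept 3 in set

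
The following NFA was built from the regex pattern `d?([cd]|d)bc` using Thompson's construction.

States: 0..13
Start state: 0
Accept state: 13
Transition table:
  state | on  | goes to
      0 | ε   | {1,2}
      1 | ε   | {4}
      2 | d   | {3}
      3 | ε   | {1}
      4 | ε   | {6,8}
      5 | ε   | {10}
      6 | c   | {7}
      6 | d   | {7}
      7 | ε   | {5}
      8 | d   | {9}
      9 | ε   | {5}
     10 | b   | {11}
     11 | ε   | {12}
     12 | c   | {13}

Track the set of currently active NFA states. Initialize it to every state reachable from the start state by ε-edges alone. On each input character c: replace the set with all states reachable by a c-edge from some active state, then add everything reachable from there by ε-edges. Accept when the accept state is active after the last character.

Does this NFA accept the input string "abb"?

start: ε-closure({0}) = {0,1,2,4,6,8}
'a' @ 1: {}  — no active states
rest 'bb' ignored (set empty)
after full input: {}  (accept=13 not in)

Answer: REJECT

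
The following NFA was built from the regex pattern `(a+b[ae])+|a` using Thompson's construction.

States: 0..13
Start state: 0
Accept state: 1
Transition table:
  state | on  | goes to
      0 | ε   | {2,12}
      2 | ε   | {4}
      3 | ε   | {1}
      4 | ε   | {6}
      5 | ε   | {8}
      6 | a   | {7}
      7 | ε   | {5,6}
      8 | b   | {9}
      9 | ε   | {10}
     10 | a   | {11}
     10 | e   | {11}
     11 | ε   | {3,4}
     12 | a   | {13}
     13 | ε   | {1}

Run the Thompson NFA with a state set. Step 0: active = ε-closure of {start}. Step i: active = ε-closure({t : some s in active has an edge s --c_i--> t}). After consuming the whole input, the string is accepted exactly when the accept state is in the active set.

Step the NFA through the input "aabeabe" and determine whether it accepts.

initial (ε-close {0}): {0,2,4,6,12}
'a' @ 1: {1,5,6,7,8,13}  [accepting]
'a' @ 2: {5,6,7,8}
'b' @ 3: {9,10}
'e' @ 4: {1,3,4,6,11}  [accepting]
'a' @ 5: {5,6,7,8}
'b' @ 6: {9,10}
'e' @ 7: {1,3,4,6,11}  [accepting]
after full input: {1,3,4,6,11}  (accept=1 in)

Answer: ACCEPT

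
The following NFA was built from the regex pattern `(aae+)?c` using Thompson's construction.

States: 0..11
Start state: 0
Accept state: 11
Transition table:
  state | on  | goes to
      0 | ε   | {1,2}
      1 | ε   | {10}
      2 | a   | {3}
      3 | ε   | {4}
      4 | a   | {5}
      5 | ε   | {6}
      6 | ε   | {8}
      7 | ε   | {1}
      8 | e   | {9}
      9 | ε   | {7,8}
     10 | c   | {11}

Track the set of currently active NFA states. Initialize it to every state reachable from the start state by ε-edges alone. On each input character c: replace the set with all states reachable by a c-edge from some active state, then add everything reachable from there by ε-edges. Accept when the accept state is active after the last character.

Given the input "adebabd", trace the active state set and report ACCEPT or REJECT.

Answer: REJECT

Steps:
initial (ε-close {0}): {0,1,2,10}
'a' @ 1: {3,4}
'd' @ 2: {}  — dead — no transitions
rest 'ebabd' ignored (set empty)
end set {} — state 11 not in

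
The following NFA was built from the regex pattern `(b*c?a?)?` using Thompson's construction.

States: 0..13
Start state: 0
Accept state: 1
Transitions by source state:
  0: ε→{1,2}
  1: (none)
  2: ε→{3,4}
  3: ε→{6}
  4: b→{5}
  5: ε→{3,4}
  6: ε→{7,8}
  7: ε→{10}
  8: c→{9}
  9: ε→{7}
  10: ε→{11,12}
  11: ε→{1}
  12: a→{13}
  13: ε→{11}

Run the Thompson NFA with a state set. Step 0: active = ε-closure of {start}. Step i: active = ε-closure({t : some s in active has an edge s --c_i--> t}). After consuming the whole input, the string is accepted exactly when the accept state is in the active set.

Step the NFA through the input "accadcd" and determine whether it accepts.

S₀ = ε-closure({0}) = {0,1,2,3,4,6,7,8,10,11,12}
'a' @ 1: {1,11,13}  [accepting]
'c' @ 2: {}  — no active states
rest 'cadcd' ignored (set empty)
final: {}; accept 1 not in set

Answer: REJECT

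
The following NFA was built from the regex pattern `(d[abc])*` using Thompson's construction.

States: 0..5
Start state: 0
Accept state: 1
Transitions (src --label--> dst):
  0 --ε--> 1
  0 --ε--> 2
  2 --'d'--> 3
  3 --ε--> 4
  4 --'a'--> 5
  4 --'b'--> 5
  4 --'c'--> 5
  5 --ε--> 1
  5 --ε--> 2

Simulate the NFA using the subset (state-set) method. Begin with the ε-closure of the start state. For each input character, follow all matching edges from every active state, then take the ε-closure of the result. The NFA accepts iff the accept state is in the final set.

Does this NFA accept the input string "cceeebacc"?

Answer: REJECT

Derivation:
start: ε-closure({0}) = {0,1,2}
'c' @ 1: {}  — dead — no transitions
rest 'ceeebacc' ignored (set empty)
final: {}; accept 1 not in set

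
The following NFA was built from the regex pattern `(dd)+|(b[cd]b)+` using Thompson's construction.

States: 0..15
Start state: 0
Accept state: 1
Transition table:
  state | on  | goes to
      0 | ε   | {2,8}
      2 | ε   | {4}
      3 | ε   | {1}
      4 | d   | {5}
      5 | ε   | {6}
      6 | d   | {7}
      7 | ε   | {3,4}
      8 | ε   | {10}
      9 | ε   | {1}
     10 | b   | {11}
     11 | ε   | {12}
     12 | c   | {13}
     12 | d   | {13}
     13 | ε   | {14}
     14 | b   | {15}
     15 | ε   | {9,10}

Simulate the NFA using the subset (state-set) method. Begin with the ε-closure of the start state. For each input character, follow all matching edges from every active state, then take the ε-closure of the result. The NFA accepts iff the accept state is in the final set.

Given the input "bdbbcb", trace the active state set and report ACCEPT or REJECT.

Answer: ACCEPT

Steps:
initial (ε-close {0}): {0,2,4,8,10}
'b' @ 1: {11,12}
'd' @ 2: {13,14}
'b' @ 3: {1,9,10,15}  (accept∈set)
'b' @ 4: {11,12}
'c' @ 5: {13,14}
'b' @ 6: {1,9,10,15}  (accept∈set)
end set {1,9,10,15} — state 1 in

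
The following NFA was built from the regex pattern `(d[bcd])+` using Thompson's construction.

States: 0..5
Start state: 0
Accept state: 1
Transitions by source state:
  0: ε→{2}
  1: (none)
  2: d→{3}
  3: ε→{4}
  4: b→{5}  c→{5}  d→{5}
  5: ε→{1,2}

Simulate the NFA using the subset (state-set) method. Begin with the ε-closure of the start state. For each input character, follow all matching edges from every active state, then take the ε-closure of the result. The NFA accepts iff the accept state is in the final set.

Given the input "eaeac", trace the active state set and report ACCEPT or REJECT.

Answer: REJECT

Trace:
start: ε-closure({0}) = {0,2}
'e' @ 1: {}  — dead — no transitions
rest 'aeac' ignored (set empty)
after full input: {}  (accept=1 not in)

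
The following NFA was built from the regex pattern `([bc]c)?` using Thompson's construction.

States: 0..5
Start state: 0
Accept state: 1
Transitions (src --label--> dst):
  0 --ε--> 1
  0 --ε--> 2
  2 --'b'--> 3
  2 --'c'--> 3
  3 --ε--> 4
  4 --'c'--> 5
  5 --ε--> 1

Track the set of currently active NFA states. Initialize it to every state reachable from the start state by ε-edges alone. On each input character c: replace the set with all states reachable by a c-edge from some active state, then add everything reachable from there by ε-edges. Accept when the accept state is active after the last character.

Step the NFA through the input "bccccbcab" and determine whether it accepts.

initial (ε-close {0}): {0,1,2}
'b' @ 1: {3,4}
'c' @ 2: {1,5}  [accepting]
'c' @ 3: {}  — dead — no transitions
rest 'ccbcab' ignored (set empty)
final: {}; accept 1 not in set

Answer: REJECT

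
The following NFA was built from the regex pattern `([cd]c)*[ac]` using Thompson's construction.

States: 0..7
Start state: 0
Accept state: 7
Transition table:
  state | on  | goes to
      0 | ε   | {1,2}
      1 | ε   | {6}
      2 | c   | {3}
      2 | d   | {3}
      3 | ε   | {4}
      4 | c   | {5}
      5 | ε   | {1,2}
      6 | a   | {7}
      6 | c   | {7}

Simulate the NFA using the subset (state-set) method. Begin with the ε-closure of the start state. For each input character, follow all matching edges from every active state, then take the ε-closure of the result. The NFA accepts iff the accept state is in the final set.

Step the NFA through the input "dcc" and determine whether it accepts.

Answer: ACCEPT

Derivation:
start: ε-closure({0}) = {0,1,2,6}
'd' @ 1: {3,4}
'c' @ 2: {1,2,5,6}
'c' @ 3: {3,4,7}  (accept∈set)
end set {3,4,7} — state 7 in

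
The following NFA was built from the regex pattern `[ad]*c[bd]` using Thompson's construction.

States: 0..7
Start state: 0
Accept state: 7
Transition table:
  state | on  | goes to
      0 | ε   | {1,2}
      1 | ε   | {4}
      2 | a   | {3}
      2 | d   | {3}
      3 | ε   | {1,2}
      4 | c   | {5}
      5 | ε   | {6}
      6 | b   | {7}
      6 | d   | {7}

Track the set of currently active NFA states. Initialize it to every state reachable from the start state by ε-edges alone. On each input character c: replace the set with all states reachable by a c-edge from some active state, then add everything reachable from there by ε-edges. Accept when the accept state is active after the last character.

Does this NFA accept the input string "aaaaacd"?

Answer: ACCEPT

Trace:
start: ε-closure({0}) = {0,1,2,4}
'a' @ 1: {1,2,3,4}
'a' @ 2: {1,2,3,4}
'a' @ 3: {1,2,3,4}
'a' @ 4: {1,2,3,4}
'a' @ 5: {1,2,3,4}
'c' @ 6: {5,6}
'd' @ 7: {7}  (accept∈set)
end set {7} — state 7 in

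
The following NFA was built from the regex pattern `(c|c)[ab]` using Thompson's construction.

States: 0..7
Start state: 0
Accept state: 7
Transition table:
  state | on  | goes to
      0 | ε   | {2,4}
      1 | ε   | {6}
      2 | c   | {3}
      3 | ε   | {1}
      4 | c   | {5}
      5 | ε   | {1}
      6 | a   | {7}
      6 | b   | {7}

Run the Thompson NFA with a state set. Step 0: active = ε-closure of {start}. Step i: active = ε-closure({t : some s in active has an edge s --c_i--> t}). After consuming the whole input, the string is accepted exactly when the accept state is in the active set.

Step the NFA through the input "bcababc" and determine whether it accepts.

Answer: REJECT

Derivation:
initial (ε-close {0}): {0,2,4}
'b' @ 1: {}  — state set empty
rest 'cababc' ignored (set empty)
end set {} — state 7 not in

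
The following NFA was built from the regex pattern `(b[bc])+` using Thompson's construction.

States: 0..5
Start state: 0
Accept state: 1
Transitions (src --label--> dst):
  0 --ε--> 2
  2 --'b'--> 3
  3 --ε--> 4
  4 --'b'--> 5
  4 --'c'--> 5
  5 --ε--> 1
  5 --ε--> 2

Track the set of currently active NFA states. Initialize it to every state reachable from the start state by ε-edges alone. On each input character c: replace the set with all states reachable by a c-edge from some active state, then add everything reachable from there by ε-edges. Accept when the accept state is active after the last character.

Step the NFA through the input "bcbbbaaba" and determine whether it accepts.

Answer: REJECT

Trace:
S₀ = ε-closure({0}) = {0,2}
'b' @ 1: {3,4}
'c' @ 2: {1,2,5}  ✓accept
'b' @ 3: {3,4}
'b' @ 4: {1,2,5}  ✓accept
'b' @ 5: {3,4}
'a' @ 6: {}  — state set empty
rest 'aba' ignored (set empty)
final: {}; accept 1 not in set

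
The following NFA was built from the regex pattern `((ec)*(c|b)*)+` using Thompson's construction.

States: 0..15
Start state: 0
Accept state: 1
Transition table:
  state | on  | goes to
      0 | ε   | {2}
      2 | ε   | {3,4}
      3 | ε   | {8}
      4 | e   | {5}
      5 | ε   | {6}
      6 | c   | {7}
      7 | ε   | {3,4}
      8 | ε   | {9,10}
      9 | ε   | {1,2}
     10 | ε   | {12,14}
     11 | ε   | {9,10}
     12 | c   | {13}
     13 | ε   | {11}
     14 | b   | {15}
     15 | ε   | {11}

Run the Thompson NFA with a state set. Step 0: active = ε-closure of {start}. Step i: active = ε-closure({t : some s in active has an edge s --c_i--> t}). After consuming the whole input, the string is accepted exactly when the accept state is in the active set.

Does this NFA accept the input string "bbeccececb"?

start: ε-closure({0}) = {0,1,2,3,4,8,9,10,12,14}
'b' @ 1: {1,2,3,4,8,9,10,11,12,14,15}  (accept∈set)
'b' @ 2: {1,2,3,4,8,9,10,11,12,14,15}  (accept∈set)
'e' @ 3: {5,6}
'c' @ 4: {1,2,3,4,7,8,9,10,12,14}  (accept∈set)
'c' @ 5: {1,2,3,4,8,9,10,11,12,13,14}  (accept∈set)
'e' @ 6: {5,6}
'c' @ 7: {1,2,3,4,7,8,9,10,12,14}  (accept∈set)
'e' @ 8: {5,6}
'c' @ 9: {1,2,3,4,7,8,9,10,12,14}  (accept∈set)
'b' @ 10: {1,2,3,4,8,9,10,11,12,14,15}  (accept∈set)
end set {1,2,3,4,8,9,10,11,12,14,15} — state 1 in

Answer: ACCEPT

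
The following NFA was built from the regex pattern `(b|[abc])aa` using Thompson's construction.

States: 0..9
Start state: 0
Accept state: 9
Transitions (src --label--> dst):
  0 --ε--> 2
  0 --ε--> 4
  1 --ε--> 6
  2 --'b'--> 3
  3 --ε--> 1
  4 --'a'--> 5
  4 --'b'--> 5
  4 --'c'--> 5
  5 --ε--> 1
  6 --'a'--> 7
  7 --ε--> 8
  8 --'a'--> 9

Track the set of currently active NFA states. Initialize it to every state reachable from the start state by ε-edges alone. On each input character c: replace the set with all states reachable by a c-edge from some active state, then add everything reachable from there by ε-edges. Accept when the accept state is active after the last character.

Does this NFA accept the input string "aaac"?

Answer: REJECT

Steps:
start: ε-closure({0}) = {0,2,4}
'a' @ 1: {1,5,6}
'a' @ 2: {7,8}
'a' @ 3: {9}  (accept∈set)
'c' @ 4: {}  — dead — no transitions
end set {} — state 9 not in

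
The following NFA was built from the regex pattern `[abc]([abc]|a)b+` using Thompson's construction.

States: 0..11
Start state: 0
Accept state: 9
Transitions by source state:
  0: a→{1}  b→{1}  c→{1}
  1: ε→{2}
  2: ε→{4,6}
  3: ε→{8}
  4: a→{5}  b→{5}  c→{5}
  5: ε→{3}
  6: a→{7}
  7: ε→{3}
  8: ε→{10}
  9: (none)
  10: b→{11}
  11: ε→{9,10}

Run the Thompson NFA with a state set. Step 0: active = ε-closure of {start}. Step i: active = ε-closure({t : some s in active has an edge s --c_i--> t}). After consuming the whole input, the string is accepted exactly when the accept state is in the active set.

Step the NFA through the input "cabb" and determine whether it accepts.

start: ε-closure({0}) = {0}
'c' @ 1: {1,2,4,6}
'a' @ 2: {3,5,7,8,10}
'b' @ 3: {9,10,11}  [accepting]
'b' @ 4: {9,10,11}  [accepting]
after full input: {9,10,11}  (accept=9 in)

Answer: ACCEPT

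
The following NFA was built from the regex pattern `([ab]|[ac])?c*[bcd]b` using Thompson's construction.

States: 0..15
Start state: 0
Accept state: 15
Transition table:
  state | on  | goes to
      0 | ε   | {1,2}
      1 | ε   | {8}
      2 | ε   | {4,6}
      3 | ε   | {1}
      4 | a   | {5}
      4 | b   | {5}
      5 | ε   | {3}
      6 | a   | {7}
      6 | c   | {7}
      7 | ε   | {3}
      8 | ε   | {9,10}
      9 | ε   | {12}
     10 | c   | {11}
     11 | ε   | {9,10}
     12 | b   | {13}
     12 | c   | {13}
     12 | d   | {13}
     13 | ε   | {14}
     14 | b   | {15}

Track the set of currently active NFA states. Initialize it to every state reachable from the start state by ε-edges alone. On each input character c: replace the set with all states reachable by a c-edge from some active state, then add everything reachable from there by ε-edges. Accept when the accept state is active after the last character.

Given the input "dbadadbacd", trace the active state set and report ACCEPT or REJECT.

initial (ε-close {0}): {0,1,2,4,6,8,9,10,12}
'd' @ 1: {13,14}
'b' @ 2: {15}  [accepting]
'a' @ 3: {}  — no active states
rest 'dadbacd' ignored (set empty)
end set {} — state 15 not in

Answer: REJECT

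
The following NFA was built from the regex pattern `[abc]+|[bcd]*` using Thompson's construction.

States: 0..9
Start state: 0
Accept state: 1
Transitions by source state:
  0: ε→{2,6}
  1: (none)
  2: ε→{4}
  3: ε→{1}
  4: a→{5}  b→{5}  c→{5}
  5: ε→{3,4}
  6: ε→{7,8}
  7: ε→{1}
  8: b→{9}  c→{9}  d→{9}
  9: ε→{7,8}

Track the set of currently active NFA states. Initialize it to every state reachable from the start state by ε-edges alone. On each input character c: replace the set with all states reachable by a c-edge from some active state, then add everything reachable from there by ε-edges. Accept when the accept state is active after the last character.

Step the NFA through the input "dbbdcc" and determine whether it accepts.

initial (ε-close {0}): {0,1,2,4,6,7,8}
'd' @ 1: {1,7,8,9}  [accepting]
'b' @ 2: {1,7,8,9}  [accepting]
'b' @ 3: {1,7,8,9}  [accepting]
'd' @ 4: {1,7,8,9}  [accepting]
'c' @ 5: {1,7,8,9}  [accepting]
'c' @ 6: {1,7,8,9}  [accepting]
end set {1,7,8,9} — state 1 in

Answer: ACCEPT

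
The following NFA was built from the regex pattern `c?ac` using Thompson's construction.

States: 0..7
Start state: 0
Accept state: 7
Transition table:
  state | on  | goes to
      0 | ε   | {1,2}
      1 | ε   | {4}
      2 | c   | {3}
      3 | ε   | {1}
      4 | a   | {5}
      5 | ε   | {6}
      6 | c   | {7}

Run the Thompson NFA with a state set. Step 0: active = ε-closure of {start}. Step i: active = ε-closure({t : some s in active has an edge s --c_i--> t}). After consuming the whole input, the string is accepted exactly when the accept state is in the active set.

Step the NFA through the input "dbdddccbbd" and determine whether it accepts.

Answer: REJECT

Steps:
S₀ = ε-closure({0}) = {0,1,2,4}
'd' @ 1: {}  — dead — no transitions
rest 'bdddccbbd' ignored (set empty)
end set {} — state 7 not in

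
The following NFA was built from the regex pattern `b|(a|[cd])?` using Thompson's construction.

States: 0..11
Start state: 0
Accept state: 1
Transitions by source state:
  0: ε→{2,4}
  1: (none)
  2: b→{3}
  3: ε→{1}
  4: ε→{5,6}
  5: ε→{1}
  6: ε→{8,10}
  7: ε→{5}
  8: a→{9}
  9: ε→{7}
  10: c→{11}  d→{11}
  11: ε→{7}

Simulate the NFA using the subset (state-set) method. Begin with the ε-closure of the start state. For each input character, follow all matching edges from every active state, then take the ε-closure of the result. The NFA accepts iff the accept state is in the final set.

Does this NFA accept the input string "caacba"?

Answer: REJECT

Trace:
start: ε-closure({0}) = {0,1,2,4,5,6,8,10}
'c' @ 1: {1,5,7,11}  [accepting]
'a' @ 2: {}  — no active states
rest 'acba' ignored (set empty)
end set {} — state 1 not in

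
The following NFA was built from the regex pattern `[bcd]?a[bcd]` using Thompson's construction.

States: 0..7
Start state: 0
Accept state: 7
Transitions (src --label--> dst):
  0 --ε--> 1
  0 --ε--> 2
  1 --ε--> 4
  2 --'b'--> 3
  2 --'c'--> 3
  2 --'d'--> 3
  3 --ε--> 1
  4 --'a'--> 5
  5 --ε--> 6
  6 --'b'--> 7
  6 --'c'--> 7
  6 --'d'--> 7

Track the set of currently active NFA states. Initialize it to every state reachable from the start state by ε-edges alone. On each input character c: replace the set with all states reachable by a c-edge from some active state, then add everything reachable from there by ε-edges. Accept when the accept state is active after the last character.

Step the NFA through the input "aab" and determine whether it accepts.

Answer: REJECT

Trace:
start: ε-closure({0}) = {0,1,2,4}
'a' @ 1: {5,6}
'a' @ 2: {}  — dead — no transitions
rest 'b' ignored (set empty)
after full input: {}  (accept=7 not in)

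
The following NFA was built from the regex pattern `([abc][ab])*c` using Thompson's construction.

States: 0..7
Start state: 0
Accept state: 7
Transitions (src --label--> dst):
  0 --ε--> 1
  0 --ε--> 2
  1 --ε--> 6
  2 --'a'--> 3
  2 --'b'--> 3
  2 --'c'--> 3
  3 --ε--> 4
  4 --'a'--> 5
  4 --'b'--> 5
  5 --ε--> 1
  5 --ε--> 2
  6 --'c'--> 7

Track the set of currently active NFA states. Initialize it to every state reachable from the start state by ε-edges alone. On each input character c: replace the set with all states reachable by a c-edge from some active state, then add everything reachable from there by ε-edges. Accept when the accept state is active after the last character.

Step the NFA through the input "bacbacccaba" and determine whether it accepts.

start: ε-closure({0}) = {0,1,2,6}
'b' @ 1: {3,4}
'a' @ 2: {1,2,5,6}
'c' @ 3: {3,4,7}  (accept∈set)
'b' @ 4: {1,2,5,6}
'a' @ 5: {3,4}
'c' @ 6: {}  — dead — no transitions
rest 'ccaba' ignored (set empty)
final: {}; accept 7 not in set

Answer: REJECT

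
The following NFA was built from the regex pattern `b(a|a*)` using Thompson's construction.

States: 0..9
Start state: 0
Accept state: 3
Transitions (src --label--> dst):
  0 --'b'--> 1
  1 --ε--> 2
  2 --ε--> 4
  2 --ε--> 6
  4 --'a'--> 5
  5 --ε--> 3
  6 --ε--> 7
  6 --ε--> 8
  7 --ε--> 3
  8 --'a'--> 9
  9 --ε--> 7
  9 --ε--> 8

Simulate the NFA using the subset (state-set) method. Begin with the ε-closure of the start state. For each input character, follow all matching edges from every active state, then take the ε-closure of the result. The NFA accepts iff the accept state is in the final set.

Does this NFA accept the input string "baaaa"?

Answer: ACCEPT

Steps:
initial (ε-close {0}): {0}
'b' @ 1: {1,2,3,4,6,7,8}  [accepting]
'a' @ 2: {3,5,7,8,9}  [accepting]
'a' @ 3: {3,7,8,9}  [accepting]
'a' @ 4: {3,7,8,9}  [accepting]
'a' @ 5: {3,7,8,9}  [accepting]
end set {3,7,8,9} — state 3 in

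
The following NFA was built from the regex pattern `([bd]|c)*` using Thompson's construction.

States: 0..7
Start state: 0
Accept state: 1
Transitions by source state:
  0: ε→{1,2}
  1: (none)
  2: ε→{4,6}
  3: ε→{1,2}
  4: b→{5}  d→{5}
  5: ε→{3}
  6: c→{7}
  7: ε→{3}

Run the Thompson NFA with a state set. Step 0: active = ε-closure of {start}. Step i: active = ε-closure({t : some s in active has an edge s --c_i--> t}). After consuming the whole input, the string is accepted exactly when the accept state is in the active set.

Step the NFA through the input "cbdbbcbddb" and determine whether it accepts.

Answer: ACCEPT

Derivation:
initial (ε-close {0}): {0,1,2,4,6}
'c' @ 1: {1,2,3,4,6,7}  (accept∈set)
'b' @ 2: {1,2,3,4,5,6}  (accept∈set)
'd' @ 3: {1,2,3,4,5,6}  (accept∈set)
'b' @ 4: {1,2,3,4,5,6}  (accept∈set)
'b' @ 5: {1,2,3,4,5,6}  (accept∈set)
'c' @ 6: {1,2,3,4,6,7}  (accept∈set)
'b' @ 7: {1,2,3,4,5,6}  (accept∈set)
'd' @ 8: {1,2,3,4,5,6}  (accept∈set)
'd' @ 9: {1,2,3,4,5,6}  (accept∈set)
'b' @ 10: {1,2,3,4,5,6}  (accept∈set)
final: {1,2,3,4,5,6}; accept 1 in set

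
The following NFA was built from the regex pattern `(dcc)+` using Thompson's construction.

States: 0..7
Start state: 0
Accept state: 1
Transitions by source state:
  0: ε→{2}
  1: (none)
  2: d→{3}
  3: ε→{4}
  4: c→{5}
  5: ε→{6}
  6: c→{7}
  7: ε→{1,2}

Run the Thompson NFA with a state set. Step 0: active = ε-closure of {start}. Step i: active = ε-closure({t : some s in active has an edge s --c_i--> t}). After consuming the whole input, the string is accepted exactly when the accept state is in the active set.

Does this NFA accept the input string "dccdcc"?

S₀ = ε-closure({0}) = {0,2}
'd' @ 1: {3,4}
'c' @ 2: {5,6}
'c' @ 3: {1,2,7}  (accept∈set)
'd' @ 4: {3,4}
'c' @ 5: {5,6}
'c' @ 6: {1,2,7}  (accept∈set)
after full input: {1,2,7}  (accept=1 in)

Answer: ACCEPT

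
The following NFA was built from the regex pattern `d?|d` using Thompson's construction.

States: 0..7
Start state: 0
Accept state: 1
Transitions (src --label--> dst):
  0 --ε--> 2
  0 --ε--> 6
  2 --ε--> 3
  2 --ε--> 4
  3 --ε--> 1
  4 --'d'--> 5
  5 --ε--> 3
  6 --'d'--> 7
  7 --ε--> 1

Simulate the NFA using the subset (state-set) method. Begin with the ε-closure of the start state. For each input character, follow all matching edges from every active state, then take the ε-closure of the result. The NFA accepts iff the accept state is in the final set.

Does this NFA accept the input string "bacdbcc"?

Answer: REJECT

Derivation:
start: ε-closure({0}) = {0,1,2,3,4,6}
'b' @ 1: {}  — state set empty
rest 'acdbcc' ignored (set empty)
after full input: {}  (accept=1 not in)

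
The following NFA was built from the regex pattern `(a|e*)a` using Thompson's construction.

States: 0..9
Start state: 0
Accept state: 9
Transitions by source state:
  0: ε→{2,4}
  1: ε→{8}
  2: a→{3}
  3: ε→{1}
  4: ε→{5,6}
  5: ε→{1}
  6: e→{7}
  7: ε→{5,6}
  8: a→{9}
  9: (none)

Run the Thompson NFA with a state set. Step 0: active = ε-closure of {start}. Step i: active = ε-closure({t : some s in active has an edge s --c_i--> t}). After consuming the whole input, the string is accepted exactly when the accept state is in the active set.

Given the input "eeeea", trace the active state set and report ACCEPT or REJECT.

S₀ = ε-closure({0}) = {0,1,2,4,5,6,8}
'e' @ 1: {1,5,6,7,8}
'e' @ 2: {1,5,6,7,8}
'e' @ 3: {1,5,6,7,8}
'e' @ 4: {1,5,6,7,8}
'a' @ 5: {9}  ✓accept
end set {9} — state 9 in

Answer: ACCEPT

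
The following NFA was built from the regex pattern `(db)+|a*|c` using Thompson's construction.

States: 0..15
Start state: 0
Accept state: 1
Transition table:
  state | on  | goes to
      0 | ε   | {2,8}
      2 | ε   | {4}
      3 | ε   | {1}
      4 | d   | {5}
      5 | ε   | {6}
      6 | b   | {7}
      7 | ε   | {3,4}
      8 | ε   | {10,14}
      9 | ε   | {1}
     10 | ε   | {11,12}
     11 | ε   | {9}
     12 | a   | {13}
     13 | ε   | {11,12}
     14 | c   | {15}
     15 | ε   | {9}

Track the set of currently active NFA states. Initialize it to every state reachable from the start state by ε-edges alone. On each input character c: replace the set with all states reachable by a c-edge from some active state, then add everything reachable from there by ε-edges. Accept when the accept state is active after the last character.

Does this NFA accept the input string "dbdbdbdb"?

Answer: ACCEPT

Steps:
start: ε-closure({0}) = {0,1,2,4,8,9,10,11,12,14}
'd' @ 1: {5,6}
'b' @ 2: {1,3,4,7}  ✓accept
'd' @ 3: {5,6}
'b' @ 4: {1,3,4,7}  ✓accept
'd' @ 5: {5,6}
'b' @ 6: {1,3,4,7}  ✓accept
'd' @ 7: {5,6}
'b' @ 8: {1,3,4,7}  ✓accept
after full input: {1,3,4,7}  (accept=1 in)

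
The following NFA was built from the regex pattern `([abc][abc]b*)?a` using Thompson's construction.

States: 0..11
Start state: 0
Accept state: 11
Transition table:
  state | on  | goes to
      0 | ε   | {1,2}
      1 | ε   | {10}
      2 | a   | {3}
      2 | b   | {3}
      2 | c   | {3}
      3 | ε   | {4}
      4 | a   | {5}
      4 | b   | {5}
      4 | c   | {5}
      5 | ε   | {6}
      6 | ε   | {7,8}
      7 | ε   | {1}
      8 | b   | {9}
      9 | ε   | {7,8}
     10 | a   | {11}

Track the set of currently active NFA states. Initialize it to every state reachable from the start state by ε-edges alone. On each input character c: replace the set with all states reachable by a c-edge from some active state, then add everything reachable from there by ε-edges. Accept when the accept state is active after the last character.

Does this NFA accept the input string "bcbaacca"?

initial (ε-close {0}): {0,1,2,10}
'b' @ 1: {3,4}
'c' @ 2: {1,5,6,7,8,10}
'b' @ 3: {1,7,8,9,10}
'a' @ 4: {11}  [accepting]
'a' @ 5: {}  — no active states
rest 'cca' ignored (set empty)
end set {} — state 11 not in

Answer: REJECT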